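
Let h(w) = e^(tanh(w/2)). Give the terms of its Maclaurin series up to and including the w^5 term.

Let u equal the inner series; expand the outer function in u and truncate.
h(0) = 1
h′(0) = 1/2
h′′(0) = 1/4
h′′′(0) = -1/8
h^(4)(0) = -7/16
h^(5)(0) = -3/32

-w^5/1280 - 7*w^4/384 - w^3/48 + w^2/8 + w/2 + 1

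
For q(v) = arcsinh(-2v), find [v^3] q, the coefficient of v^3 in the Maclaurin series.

4/3

Differentiate repeatedly and evaluate at the center.
q(0) = 0
q′(0) = -2
q′′(0) = 0
q′′′(0) = 8
So c_3 = q′′′(0)/3! = 4/3.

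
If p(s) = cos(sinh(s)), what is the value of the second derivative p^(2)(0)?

Let u equal the inner series; expand the outer function in u and truncate.
The coefficient of s^2 in the expansion is -1/2, so p′′(0) = 2! * (-1/2) = -1.

-1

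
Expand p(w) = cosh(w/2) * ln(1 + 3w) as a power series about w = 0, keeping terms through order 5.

31829*w^5/640 - 333*w^4/16 + 75*w^3/8 - 9*w^2/2 + 3*w

Expand each factor separately, then convolve coefficients.
p(0) = 0
p′(0) = 3
p′′(0) = -9
p′′′(0) = 225/4
p^(4)(0) = -999/2
p^(5)(0) = 95487/16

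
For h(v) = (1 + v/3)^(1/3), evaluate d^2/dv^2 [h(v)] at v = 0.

-2/81

From the series, [v^2] h = -1/81; multiply by 2! = 2 to get -2/81.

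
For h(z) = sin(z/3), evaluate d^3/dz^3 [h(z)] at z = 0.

-1/27

From the series, [z^3] h = -1/162; multiply by 3! = 6 to get -1/27.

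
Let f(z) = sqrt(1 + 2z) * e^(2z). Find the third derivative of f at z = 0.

17

Multiply the two series term by term and collect like powers.
The coefficient of z^3 in the expansion is 17/6, so f′′′(0) = 3! * (17/6) = 17.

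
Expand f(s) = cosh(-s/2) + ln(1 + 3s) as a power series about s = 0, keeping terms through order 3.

9*s^3 - 35*s^2/8 + 3*s + 1

Combine the two series term by term.
f(0) = 1
f′(0) = 3
f′′(0) = -35/4
f′′′(0) = 54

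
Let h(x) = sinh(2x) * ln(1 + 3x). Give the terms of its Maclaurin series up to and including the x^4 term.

22*x^4 - 9*x^3 + 6*x^2

Expand each factor separately, then convolve coefficients.
[x^0] = 0;  [x^1] = 0;  [x^2] = 6;  [x^3] = -9;  [x^4] = 22.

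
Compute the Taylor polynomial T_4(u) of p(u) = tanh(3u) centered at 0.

-9*u^3 + 3*u

Apply the Taylor formula c_k = f^(k)(a)/k!.
p(0) = 0
p′(0) = 3
p′′(0) = 0
p′′′(0) = -54
p^(4)(0) = 0
The Taylor polynomial is Σ p^(k)(0)/k! · u^k.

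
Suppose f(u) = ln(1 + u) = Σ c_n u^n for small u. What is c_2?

Differentiate repeatedly and evaluate at the center.
f(0) = 0
f′(0) = 1
f′′(0) = -1

-1/2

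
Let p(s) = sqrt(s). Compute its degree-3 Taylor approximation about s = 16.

Apply the Taylor formula c_k = f^(k)(a)/k!.
p(16) = 4
p′(16) = 1/8
p′′(16) = -1/256
p′′′(16) = 3/8192

(s - 16)^3/16384 - (s - 16)^2/512 + (s - 16)/8 + 4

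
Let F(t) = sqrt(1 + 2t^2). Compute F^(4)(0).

Compute the successive derivatives at the expansion point and divide by k!.
The coefficient of t^4 in the expansion is -1/2, so F^(4)(0) = 4! * (-1/2) = -12.

-12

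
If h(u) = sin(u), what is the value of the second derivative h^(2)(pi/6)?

From the series, [(u - pi/6)^2] h = -1/4; multiply by 2! = 2 to get -1/2.

-1/2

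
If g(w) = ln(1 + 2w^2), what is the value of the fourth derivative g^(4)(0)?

Use the known series and substitute for the argument.
From the series, [w^4] g = -2; multiply by 4! = 24 to get -48.

-48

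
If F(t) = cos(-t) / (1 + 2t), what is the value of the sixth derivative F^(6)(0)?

Take the Cauchy product of the two expansions.
The coefficient of t^6 in the expansion is 40439/720, so F^(6)(0) = 6! * (40439/720) = 40439.

40439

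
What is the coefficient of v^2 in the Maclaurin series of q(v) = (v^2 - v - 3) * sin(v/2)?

Distribute the polynomial across the series and collect like powers.
q(0) = 0
q′(0) = -3/2
q′′(0) = -1
The Taylor polynomial is Σ q^(k)(0)/k! · v^k.

-1/2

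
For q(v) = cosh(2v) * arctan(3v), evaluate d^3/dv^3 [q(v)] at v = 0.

Write out both Maclaurin series and multiply, keeping only the needed powers.
The coefficient of v^3 in the expansion is -3, so q′′′(0) = 3! * (-3) = -18.

-18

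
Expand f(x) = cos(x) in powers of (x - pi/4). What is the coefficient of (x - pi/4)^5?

-sqrt(2)/240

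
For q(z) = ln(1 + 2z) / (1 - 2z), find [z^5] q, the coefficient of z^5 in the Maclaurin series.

376/15

Multiply the two series term by term and collect like powers.
q(0) = 0
q′(0) = 2
q′′(0) = 4
q′′′(0) = 40
q^(4)(0) = 224
q^(5)(0) = 3008
Then c_k = q^(k)(0)/k! gives each Taylor coefficient.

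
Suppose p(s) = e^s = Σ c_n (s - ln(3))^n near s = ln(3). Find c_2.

3/2

[(s - ln(3))^0] = 3;  [(s - ln(3))^1] = 3;  [(s - ln(3))^2] = 3/2.
So c_2 = p′′(ln(3))/2! = 3/2.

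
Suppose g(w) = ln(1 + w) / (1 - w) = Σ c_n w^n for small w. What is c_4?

7/12

Take the Cauchy product of the two expansions.
g(0) = 0
g′(0) = 1
g′′(0) = 1
g′′′(0) = 5
g^(4)(0) = 14
Dividing each by k! gives the coefficients c_0, ..., c_4.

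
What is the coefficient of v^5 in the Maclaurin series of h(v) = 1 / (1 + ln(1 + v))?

Expand as Σ (-1)^k u^k with u equal to the inner function's series.
h(0) = 1
h′(0) = -1
h′′(0) = 3
h′′′(0) = -14
h^(4)(0) = 88
h^(5)(0) = -694
So c_5 = h^(5)(0)/5! = -347/60.

-347/60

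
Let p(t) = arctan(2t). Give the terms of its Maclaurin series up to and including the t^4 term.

-8*t^3/3 + 2*t

p(0) = 0
p′(0) = 2
p′′(0) = 0
p′′′(0) = -16
p^(4)(0) = 0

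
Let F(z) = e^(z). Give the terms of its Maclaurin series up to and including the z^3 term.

z^3/6 + z^2/2 + z + 1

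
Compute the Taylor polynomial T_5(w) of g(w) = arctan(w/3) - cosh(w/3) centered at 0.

Expand each term separately and add.
[w^0] = -1;  [w^1] = 1/3;  [w^2] = -1/18;  [w^3] = -1/81;  [w^4] = -1/1944;  [w^5] = 1/1215.

w^5/1215 - w^4/1944 - w^3/81 - w^2/18 + w/3 - 1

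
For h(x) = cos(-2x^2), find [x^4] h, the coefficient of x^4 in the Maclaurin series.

-2

h(0) = 1
h′(0) = 0
h′′(0) = 0
h′′′(0) = 0
h^(4)(0) = -48
So c_4 = h^(4)(0)/4! = -2.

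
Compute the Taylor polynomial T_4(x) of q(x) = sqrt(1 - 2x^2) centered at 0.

q(0) = 1
q′(0) = 0
q′′(0) = -2
q′′′(0) = 0
q^(4)(0) = -12

-x^4/2 - x^2 + 1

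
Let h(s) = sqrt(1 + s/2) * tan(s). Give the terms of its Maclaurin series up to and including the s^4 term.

Multiply the two series term by term and collect like powers.
h(0) = 0
h′(0) = 1
h′′(0) = 1/2
h′′′(0) = 29/16
h^(4)(0) = 35/16

35*s^4/384 + 29*s^3/96 + s^2/4 + s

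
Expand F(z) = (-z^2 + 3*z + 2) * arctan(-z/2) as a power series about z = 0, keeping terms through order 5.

Distribute the polynomial across the series and collect like powers.
F(0) = 0
F′(0) = -1
F′′(0) = -3
F′′′(0) = 7/2
F^(4)(0) = 3
F^(5)(0) = -13/2

-13*z^5/240 + z^4/8 + 7*z^3/12 - 3*z^2/2 - z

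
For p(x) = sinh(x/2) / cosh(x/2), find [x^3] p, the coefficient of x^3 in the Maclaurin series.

Invert the denominator's series and multiply.
[x^0] = 0;  [x^1] = 1/2;  [x^2] = 0;  [x^3] = -1/24.
So c_3 = p′′′(0)/3! = -1/24.

-1/24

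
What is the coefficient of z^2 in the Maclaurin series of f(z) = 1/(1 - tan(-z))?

1

Plug the Maclaurin series of the inner function into that of the outer and collect terms.
f(0) = 1
f′(0) = -1
f′′(0) = 2
Then c_k = f^(k)(0)/k! gives each Taylor coefficient.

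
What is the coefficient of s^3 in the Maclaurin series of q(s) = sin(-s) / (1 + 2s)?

-23/6

Take the Cauchy product of the two expansions.
[s^0] = 0;  [s^1] = -1;  [s^2] = 2;  [s^3] = -23/6.
So c_3 = q′′′(0)/3! = -23/6.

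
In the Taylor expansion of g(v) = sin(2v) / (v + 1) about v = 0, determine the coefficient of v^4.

-2/3

Use 1/(1 - r) = Σ r^k on the denominator, then take the Cauchy product.
[v^0] = 0;  [v^1] = 2;  [v^2] = -2;  [v^3] = 2/3;  [v^4] = -2/3.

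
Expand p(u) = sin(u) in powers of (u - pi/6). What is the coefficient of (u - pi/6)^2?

-1/4

Differentiate repeatedly and evaluate at the center.
p(pi/6) = 1/2
p′(pi/6) = sqrt(3)/2
p′′(pi/6) = -1/2
Then c_k = p^(k)(pi/6)/k! gives each Taylor coefficient.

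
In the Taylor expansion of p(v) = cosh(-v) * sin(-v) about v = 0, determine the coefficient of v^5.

1/30

Multiply the two series term by term and collect like powers.
p(0) = 0
p′(0) = -1
p′′(0) = 0
p′′′(0) = -2
p^(4)(0) = 0
p^(5)(0) = 4
So c_5 = p^(5)(0)/5! = 1/30.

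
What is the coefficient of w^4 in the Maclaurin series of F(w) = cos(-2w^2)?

[w^0] = 1;  [w^1] = 0;  [w^2] = 0;  [w^3] = 0;  [w^4] = -2.
So c_4 = F^(4)(0)/4! = -2.

-2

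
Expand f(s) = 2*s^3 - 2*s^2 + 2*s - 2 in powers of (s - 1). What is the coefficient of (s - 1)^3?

2

[(s - 1)^0] = 0;  [(s - 1)^1] = 4;  [(s - 1)^2] = 4;  [(s - 1)^3] = 2.
So c_3 = f′′′(1)/3! = 2.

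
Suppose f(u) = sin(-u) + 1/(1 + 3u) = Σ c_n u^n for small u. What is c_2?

9

Combine the two series term by term.
[u^0] = 1;  [u^1] = -4;  [u^2] = 9.
So c_2 = f′′(0)/2! = 9.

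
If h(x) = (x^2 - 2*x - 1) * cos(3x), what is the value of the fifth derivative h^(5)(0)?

Shift and add copies of the series according to the polynomial's terms.
The coefficient of x^5 in the expansion is -27/4, so h^(5)(0) = 5! * (-27/4) = -810.

-810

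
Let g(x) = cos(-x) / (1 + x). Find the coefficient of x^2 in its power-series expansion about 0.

1/2

Take the Cauchy product of the two expansions.
g(0) = 1
g′(0) = -1
g′′(0) = 1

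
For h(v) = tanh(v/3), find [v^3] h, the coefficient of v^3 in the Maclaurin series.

-1/81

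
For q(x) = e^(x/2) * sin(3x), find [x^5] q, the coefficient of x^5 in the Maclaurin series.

Write out both Maclaurin series and multiply, keeping only the needed powers.
[x^0] = 0;  [x^1] = 3;  [x^2] = 3/2;  [x^3] = -33/8;  [x^4] = -35/16;  [x^5] = 941/640.

941/640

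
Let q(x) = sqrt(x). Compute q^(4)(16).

-15/262144

The coefficient of (x - 16)^4 in the expansion is -5/2097152, so q^(4)(16) = 4! * (-5/2097152) = -15/262144.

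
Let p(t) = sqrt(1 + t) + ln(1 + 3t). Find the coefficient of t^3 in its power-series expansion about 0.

145/16

Combine the two series term by term.
p(0) = 1
p′(0) = 7/2
p′′(0) = -37/4
p′′′(0) = 435/8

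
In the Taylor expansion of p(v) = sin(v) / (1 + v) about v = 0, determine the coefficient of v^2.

Write out both Maclaurin series and multiply, keeping only the needed powers.
p(0) = 0
p′(0) = 1
p′′(0) = -2
Then c_k = p^(k)(0)/k! gives each Taylor coefficient.

-1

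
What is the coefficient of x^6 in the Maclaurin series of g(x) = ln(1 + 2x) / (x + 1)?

-416/15

Expand 1/(denominator) as a geometric series and multiply by the numerator's series.
g(0) = 0
g′(0) = 2
g′′(0) = -8
g′′′(0) = 40
g^(4)(0) = -256
g^(5)(0) = 2048
g^(6)(0) = -19968
So c_6 = g^(6)(0)/6! = -416/15.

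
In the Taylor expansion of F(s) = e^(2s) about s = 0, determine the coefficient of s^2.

F(0) = 1
F′(0) = 2
F′′(0) = 4

2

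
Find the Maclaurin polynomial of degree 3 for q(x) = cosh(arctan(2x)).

2*x^2 + 1

Let u equal the inner series; expand the outer function in u and truncate.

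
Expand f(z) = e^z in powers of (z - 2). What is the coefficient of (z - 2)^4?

Compute the successive derivatives at the expansion point and divide by k!.
f(2) = e^(2)
f′(2) = e^(2)
f′′(2) = e^(2)
f′′′(2) = e^(2)
f^(4)(2) = e^(2)

e^(2)/24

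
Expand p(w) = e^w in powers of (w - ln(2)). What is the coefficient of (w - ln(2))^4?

1/12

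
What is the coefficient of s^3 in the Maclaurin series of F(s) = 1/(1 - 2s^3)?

2

F(0) = 1
F′(0) = 0
F′′(0) = 0
F′′′(0) = 12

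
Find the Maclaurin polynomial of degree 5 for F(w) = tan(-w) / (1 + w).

-22*w^5/15 + 4*w^4/3 - 4*w^3/3 + w^2 - w

Expand each factor separately, then convolve coefficients.
F(0) = 0
F′(0) = -1
F′′(0) = 2
F′′′(0) = -8
F^(4)(0) = 32
F^(5)(0) = -176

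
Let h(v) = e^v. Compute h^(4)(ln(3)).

3

From the series, [(v - ln(3))^4] h = 1/8; multiply by 4! = 24 to get 3.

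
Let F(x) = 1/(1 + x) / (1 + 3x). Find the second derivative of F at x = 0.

26

Expand each factor separately, then convolve coefficients.
The coefficient of x^2 in the expansion is 13, so F′′(0) = 2! * (13) = 26.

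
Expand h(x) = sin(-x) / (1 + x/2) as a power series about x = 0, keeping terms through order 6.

7*x^6/480 - 7*x^5/240 + x^4/24 - x^3/12 + x^2/2 - x

Expand each factor separately, then convolve coefficients.
h(0) = 0
h′(0) = -1
h′′(0) = 1
h′′′(0) = -1/2
h^(4)(0) = 1
h^(5)(0) = -7/2
h^(6)(0) = 21/2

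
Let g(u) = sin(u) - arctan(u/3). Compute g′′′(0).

Combine the two series term by term.
The coefficient of u^3 in the expansion is -25/162, so g′′′(0) = 3! * (-25/162) = -25/27.

-25/27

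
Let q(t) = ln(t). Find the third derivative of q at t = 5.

The coefficient of (t - 5)^3 in the expansion is 1/375, so q′′′(5) = 3! * (1/375) = 2/125.

2/125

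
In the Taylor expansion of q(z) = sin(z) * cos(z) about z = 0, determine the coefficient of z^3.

-2/3

Write out both Maclaurin series and multiply, keeping only the needed powers.
q(0) = 0
q′(0) = 1
q′′(0) = 0
q′′′(0) = -4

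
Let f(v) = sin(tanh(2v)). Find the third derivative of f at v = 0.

-24

Substitute the inner expansion into the outer series and collect powers.
From the series, [v^3] f = -4; multiply by 3! = 6 to get -24.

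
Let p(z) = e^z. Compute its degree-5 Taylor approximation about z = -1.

(z + 1)^5*e^(-1)/120 + (z + 1)^4*e^(-1)/24 + (z + 1)^3*e^(-1)/6 + (z + 1)^2*e^(-1)/2 + (z + 1)*e^(-1) + e^(-1)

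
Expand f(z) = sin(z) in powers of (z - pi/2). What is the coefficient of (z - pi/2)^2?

Differentiate repeatedly and evaluate at the center.
f(pi/2) = 1
f′(pi/2) = 0
f′′(pi/2) = -1
So c_2 = f′′(pi/2)/2! = -1/2.

-1/2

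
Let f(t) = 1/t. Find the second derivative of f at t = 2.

1/4

The coefficient of (t - 2)^2 in the expansion is 1/8, so f′′(2) = 2! * (1/8) = 1/4.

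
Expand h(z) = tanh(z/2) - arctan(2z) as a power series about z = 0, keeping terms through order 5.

-307*z^5/48 + 21*z^3/8 - 3*z/2

Combine the two series term by term.
h(0) = 0
h′(0) = -3/2
h′′(0) = 0
h′′′(0) = 63/4
h^(4)(0) = 0
h^(5)(0) = -1535/2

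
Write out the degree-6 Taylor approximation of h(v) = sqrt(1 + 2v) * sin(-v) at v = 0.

-4*v^6/5 + 8*v^5/15 - v^4/3 + 2*v^3/3 - v^2 - v

Expand each factor separately, then convolve coefficients.
h(0) = 0
h′(0) = -1
h′′(0) = -2
h′′′(0) = 4
h^(4)(0) = -8
h^(5)(0) = 64
h^(6)(0) = -576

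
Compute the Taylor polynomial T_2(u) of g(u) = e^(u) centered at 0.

u^2/2 + u + 1

[u^0] = 1;  [u^1] = 1;  [u^2] = 1/2.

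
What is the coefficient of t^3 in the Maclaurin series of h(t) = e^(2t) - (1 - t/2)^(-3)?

Add the two expansions coefficient-wise.
So c_3 = h′′′(0)/3! = 1/12.

1/12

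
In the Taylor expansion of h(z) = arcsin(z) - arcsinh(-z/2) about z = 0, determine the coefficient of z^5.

Add the two expansions coefficient-wise.
h(0) = 0
h′(0) = 3/2
h′′(0) = 0
h′′′(0) = 7/8
h^(4)(0) = 0
h^(5)(0) = 297/32
So c_5 = h^(5)(0)/5! = 99/1280.

99/1280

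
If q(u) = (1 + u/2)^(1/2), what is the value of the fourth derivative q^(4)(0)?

The coefficient of u^4 in the expansion is -5/2048, so q^(4)(0) = 4! * (-5/2048) = -15/256.

-15/256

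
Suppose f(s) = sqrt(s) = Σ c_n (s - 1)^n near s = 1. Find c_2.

-1/8

f(1) = 1
f′(1) = 1/2
f′′(1) = -1/4
Dividing each by k! gives the coefficients c_0, ..., c_2.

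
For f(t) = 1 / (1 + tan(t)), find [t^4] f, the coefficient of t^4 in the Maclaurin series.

5/3

Write 1/(1+u) = 1 - u + u^2 - u^3 + ... and substitute the series for u.
f(0) = 1
f′(0) = -1
f′′(0) = 2
f′′′(0) = -8
f^(4)(0) = 40
Then c_k = f^(k)(0)/k! gives each Taylor coefficient.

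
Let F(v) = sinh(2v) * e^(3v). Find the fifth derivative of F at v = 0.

1562

Multiply the two series term by term and collect like powers.
From the series, [v^5] F = 781/60; multiply by 5! = 120 to get 1562.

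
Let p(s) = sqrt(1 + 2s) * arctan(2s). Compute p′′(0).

4

Expand each factor separately, then convolve coefficients.
From the series, [s^2] p = 2; multiply by 2! = 2 to get 4.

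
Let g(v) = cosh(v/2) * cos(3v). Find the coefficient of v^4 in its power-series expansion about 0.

1081/384

Expand each factor separately, then convolve coefficients.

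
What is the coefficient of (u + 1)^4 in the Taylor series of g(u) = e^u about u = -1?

e^(-1)/24

g(-1) = e^(-1)
g′(-1) = e^(-1)
g′′(-1) = e^(-1)
g′′′(-1) = e^(-1)
g^(4)(-1) = e^(-1)
The Taylor polynomial is Σ g^(k)(-1)/k! · (u + 1)^k.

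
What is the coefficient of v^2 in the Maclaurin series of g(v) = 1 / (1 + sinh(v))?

1

Use the geometric series for the reciprocal, then substitute.
g(0) = 1
g′(0) = -1
g′′(0) = 2
So c_2 = g′′(0)/2! = 1.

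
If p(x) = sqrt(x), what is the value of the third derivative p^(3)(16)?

3/8192

The coefficient of (x - 16)^3 in the expansion is 1/16384, so p′′′(16) = 3! * (1/16384) = 3/8192.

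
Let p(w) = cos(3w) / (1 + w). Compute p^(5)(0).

Expand each factor separately, then convolve coefficients.
The coefficient of w^5 in the expansion is 1/8, so p^(5)(0) = 5! * (1/8) = 15.

15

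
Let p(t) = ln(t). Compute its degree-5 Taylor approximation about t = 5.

p(5) = ln(5)
p′(5) = 1/5
p′′(5) = -1/25
p′′′(5) = 2/125
p^(4)(5) = -6/625
p^(5)(5) = 24/3125
Dividing each by k! gives the coefficients c_0, ..., c_5.

(t - 5)^5/15625 - (t - 5)^4/2500 + (t - 5)^3/375 - (t - 5)^2/50 + (t - 5)/5 + ln(5)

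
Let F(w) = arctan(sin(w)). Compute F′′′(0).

Substitute the inner expansion into the outer series and collect powers.
The coefficient of w^3 in the expansion is -1/2, so F′′′(0) = 3! * (-1/2) = -3.

-3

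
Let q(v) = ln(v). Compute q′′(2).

-1/4

Differentiate repeatedly and evaluate at the center.
The coefficient of (v - 2)^2 in the expansion is -1/8, so q′′(2) = 2! * (-1/8) = -1/4.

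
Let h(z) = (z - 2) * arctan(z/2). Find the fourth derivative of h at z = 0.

-1

Multiply each power in the prefactor through the base expansion.
The coefficient of z^4 in the expansion is -1/24, so h^(4)(0) = 4! * (-1/24) = -1.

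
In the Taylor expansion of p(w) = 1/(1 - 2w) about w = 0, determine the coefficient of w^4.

16

[w^0] = 1;  [w^1] = 2;  [w^2] = 4;  [w^3] = 8;  [w^4] = 16.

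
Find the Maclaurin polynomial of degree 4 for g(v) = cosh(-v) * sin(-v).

Expand each factor separately, then convolve coefficients.
g(0) = 0
g′(0) = -1
g′′(0) = 0
g′′′(0) = -2
g^(4)(0) = 0
Dividing each by k! gives the coefficients c_0, ..., c_4.

-v^3/3 - v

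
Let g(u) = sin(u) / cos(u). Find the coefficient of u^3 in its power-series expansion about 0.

1/3

Divide the numerator series by the denominator series (power-series long division).
g(0) = 0
g′(0) = 1
g′′(0) = 0
g′′′(0) = 2
So c_3 = g′′′(0)/3! = 1/3.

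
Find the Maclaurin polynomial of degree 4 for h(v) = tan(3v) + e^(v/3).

Add the two expansions coefficient-wise.
h(0) = 1
h′(0) = 10/3
h′′(0) = 1/9
h′′′(0) = 1459/27
h^(4)(0) = 1/81

v^4/1944 + 1459*v^3/162 + v^2/18 + 10*v/3 + 1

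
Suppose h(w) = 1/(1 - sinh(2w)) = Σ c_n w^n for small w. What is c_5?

724/15

Plug the Maclaurin series of the inner function into that of the outer and collect terms.
h(0) = 1
h′(0) = 2
h′′(0) = 8
h′′′(0) = 56
h^(4)(0) = 512
h^(5)(0) = 5792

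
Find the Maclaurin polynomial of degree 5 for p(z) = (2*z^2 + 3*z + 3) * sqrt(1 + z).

Multiply each power in the prefactor through the base expansion.

23*z^5/256 - 23*z^4/128 + 13*z^3/16 + 25*z^2/8 + 9*z/2 + 3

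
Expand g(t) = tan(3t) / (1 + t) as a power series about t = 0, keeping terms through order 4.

Multiply the two series term by term and collect like powers.
g(0) = 0
g′(0) = 3
g′′(0) = -6
g′′′(0) = 72
g^(4)(0) = -288
Dividing each by k! gives the coefficients c_0, ..., c_4.

-12*t^4 + 12*t^3 - 3*t^2 + 3*t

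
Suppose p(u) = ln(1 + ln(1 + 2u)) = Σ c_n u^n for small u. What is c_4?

Substitute the inner expansion into the outer series and collect powers.
p(0) = 0
p′(0) = 2
p′′(0) = -8
p′′′(0) = 56
p^(4)(0) = -560
So c_4 = p^(4)(0)/4! = -70/3.

-70/3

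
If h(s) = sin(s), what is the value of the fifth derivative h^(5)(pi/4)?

The coefficient of (s - pi/4)^5 in the expansion is sqrt(2)/240, so h^(5)(pi/4) = 5! * (sqrt(2)/240) = sqrt(2)/2.

sqrt(2)/2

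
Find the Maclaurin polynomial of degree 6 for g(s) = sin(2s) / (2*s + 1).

-808*s^6/15 + 404*s^5/15 - 40*s^4/3 + 20*s^3/3 - 4*s^2 + 2*s

Multiply the numerator's expansion by the denominator's geometric series.
g(0) = 0
g′(0) = 2
g′′(0) = -8
g′′′(0) = 40
g^(4)(0) = -320
g^(5)(0) = 3232
g^(6)(0) = -38784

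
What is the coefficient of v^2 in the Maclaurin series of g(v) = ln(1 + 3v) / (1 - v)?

-3/2

Write out both Maclaurin series and multiply, keeping only the needed powers.
g(0) = 0
g′(0) = 3
g′′(0) = -3
So c_2 = g′′(0)/2! = -3/2.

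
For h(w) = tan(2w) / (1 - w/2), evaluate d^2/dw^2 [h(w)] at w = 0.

2

Write out both Maclaurin series and multiply, keeping only the needed powers.
From the series, [w^2] h = 1; multiply by 2! = 2 to get 2.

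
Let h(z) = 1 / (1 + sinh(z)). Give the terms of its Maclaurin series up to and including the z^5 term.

Write 1/(1+u) = 1 - u + u^2 - u^3 + ... and substitute the series for u.
h(0) = 1
h′(0) = -1
h′′(0) = 2
h′′′(0) = -7
h^(4)(0) = 32
h^(5)(0) = -181
Dividing each by k! gives the coefficients c_0, ..., c_5.

-181*z^5/120 + 4*z^4/3 - 7*z^3/6 + z^2 - z + 1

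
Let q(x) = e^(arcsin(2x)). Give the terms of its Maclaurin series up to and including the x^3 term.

Compose series: expand the inner function first, then feed it into the outer expansion.
q(0) = 1
q′(0) = 2
q′′(0) = 4
q′′′(0) = 16

8*x^3/3 + 2*x^2 + 2*x + 1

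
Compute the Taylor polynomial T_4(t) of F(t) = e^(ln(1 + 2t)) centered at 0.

2*t + 1

Let u equal the inner series; expand the outer function in u and truncate.
[t^0] = 1;  [t^1] = 2;  [t^2] = 0;  [t^3] = 0;  [t^4] = 0.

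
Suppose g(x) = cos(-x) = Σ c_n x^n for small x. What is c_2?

-1/2

[x^0] = 1;  [x^1] = 0;  [x^2] = -1/2.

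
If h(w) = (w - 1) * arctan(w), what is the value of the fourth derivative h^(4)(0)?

Shift and add copies of the series according to the polynomial's terms.
From the series, [w^4] h = -1/3; multiply by 4! = 24 to get -8.

-8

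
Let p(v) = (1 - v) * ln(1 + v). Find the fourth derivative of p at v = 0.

-14

Shift and add copies of the series according to the polynomial's terms.
From the series, [v^4] p = -7/12; multiply by 4! = 24 to get -14.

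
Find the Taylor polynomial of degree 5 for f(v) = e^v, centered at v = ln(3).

(v - ln(3))^5/40 + (v - ln(3))^4/8 + (v - ln(3))^3/2 + 3*(v - ln(3))^2/2 + 3*(v - ln(3)) + 3

Differentiate repeatedly and evaluate at the center.
[(v - ln(3))^0] = 3;  [(v - ln(3))^1] = 3;  [(v - ln(3))^2] = 3/2;  [(v - ln(3))^3] = 1/2;  [(v - ln(3))^4] = 1/8;  [(v - ln(3))^5] = 1/40.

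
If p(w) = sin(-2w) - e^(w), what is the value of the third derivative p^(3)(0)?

7

Expand each term separately and add.
From the series, [w^3] p = 7/6; multiply by 3! = 6 to get 7.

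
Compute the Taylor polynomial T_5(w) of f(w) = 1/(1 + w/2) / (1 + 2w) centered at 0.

Multiply the two series term by term and collect like powers.
[w^0] = 1;  [w^1] = -5/2;  [w^2] = 21/4;  [w^3] = -85/8;  [w^4] = 341/16;  [w^5] = -1365/32.

-1365*w^5/32 + 341*w^4/16 - 85*w^3/8 + 21*w^2/4 - 5*w/2 + 1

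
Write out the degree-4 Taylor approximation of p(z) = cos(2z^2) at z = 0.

1 - 2*z^4

Use the known series and substitute for the argument.
p(0) = 1
p′(0) = 0
p′′(0) = 0
p′′′(0) = 0
p^(4)(0) = -48
Then c_k = p^(k)(0)/k! gives each Taylor coefficient.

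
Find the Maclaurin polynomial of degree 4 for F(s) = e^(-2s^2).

F(0) = 1
F′(0) = 0
F′′(0) = -4
F′′′(0) = 0
F^(4)(0) = 48

2*s^4 - 2*s^2 + 1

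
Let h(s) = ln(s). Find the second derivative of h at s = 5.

-1/25

The coefficient of (s - 5)^2 in the expansion is -1/50, so h′′(5) = 2! * (-1/50) = -1/25.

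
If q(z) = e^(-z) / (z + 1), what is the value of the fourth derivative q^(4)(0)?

Multiply the numerator's expansion by the denominator's geometric series.
The coefficient of z^4 in the expansion is 65/24, so q^(4)(0) = 4! * (65/24) = 65.

65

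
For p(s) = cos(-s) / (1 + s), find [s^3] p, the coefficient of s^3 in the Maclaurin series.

-1/2

Expand each factor separately, then convolve coefficients.
p(0) = 1
p′(0) = -1
p′′(0) = 1
p′′′(0) = -3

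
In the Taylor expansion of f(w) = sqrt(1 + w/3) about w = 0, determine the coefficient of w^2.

-1/72

f(0) = 1
f′(0) = 1/6
f′′(0) = -1/36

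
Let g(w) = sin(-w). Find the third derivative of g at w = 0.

From the series, [w^3] g = 1/6; multiply by 3! = 6 to get 1.

1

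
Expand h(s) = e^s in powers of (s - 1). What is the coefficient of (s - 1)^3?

Compute the successive derivatives at the expansion point and divide by k!.
h(1) = e
h′(1) = e
h′′(1) = e
h′′′(1) = e
Dividing each by k! gives the coefficients c_0, ..., c_3.

e/6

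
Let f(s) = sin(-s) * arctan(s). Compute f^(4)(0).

Multiply the two series term by term and collect like powers.
The coefficient of s^4 in the expansion is 1/2, so f^(4)(0) = 4! * (1/2) = 12.

12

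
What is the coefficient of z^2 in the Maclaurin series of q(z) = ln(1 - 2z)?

c_2 = q′′(0)/2! = -2.

-2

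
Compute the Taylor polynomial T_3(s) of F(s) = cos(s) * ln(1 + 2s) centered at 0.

5*s^3/3 - 2*s^2 + 2*s

Write out both Maclaurin series and multiply, keeping only the needed powers.
[s^0] = 0;  [s^1] = 2;  [s^2] = -2;  [s^3] = 5/3.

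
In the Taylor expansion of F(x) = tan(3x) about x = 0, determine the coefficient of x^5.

162/5

Compute the successive derivatives at the expansion point and divide by k!.
So c_5 = F^(5)(0)/5! = 162/5.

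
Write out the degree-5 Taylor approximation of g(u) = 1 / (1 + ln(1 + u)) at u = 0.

-347*u^5/60 + 11*u^4/3 - 7*u^3/3 + 3*u^2/2 - u + 1

Expand as Σ (-1)^k u^k with u equal to the inner function's series.
g(0) = 1
g′(0) = -1
g′′(0) = 3
g′′′(0) = -14
g^(4)(0) = 88
g^(5)(0) = -694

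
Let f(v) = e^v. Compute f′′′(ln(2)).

2

Apply the Taylor formula c_k = f^(k)(a)/k!.
The coefficient of (v - ln(2))^3 in the expansion is 1/3, so f′′′(ln(2)) = 3! * (1/3) = 2.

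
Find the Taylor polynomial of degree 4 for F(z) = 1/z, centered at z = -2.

-(z + 2)^4/32 - (z + 2)^3/16 - (z + 2)^2/8 - (z + 2)/4 - 1/2

F(-2) = -1/2
F′(-2) = -1/4
F′′(-2) = -1/4
F′′′(-2) = -3/8
F^(4)(-2) = -3/4
Then c_k = F^(k)(-2)/k! gives each Taylor coefficient.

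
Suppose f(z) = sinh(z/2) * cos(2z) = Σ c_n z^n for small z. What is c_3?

Multiply the two series term by term and collect like powers.
[z^0] = 0;  [z^1] = 1/2;  [z^2] = 0;  [z^3] = -47/48.
So c_3 = f′′′(0)/3! = -47/48.

-47/48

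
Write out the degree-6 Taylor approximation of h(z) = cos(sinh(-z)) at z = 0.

z^6/240 - z^4/8 - z^2/2 + 1

Let u equal the inner series; expand the outer function in u and truncate.
h(0) = 1
h′(0) = 0
h′′(0) = -1
h′′′(0) = 0
h^(4)(0) = -3
h^(5)(0) = 0
h^(6)(0) = 3
Then c_k = h^(k)(0)/k! gives each Taylor coefficient.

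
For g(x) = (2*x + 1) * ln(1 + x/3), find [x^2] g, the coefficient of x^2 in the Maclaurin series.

Shift and add copies of the series according to the polynomial's terms.
So c_2 = g′′(0)/2! = 11/18.

11/18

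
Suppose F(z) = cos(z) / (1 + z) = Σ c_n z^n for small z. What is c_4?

13/24

Multiply the two series term by term and collect like powers.
[z^0] = 1;  [z^1] = -1;  [z^2] = 1/2;  [z^3] = -1/2;  [z^4] = 13/24.
So c_4 = F^(4)(0)/4! = 13/24.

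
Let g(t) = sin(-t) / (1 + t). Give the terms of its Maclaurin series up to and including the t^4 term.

5*t^4/6 - 5*t^3/6 + t^2 - t

Write out both Maclaurin series and multiply, keeping only the needed powers.
g(0) = 0
g′(0) = -1
g′′(0) = 2
g′′′(0) = -5
g^(4)(0) = 20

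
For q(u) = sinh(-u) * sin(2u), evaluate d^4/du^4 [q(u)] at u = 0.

24

Expand each factor separately, then convolve coefficients.
The coefficient of u^4 in the expansion is 1, so q^(4)(0) = 4! * (1) = 24.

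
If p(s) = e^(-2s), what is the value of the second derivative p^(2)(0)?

The coefficient of s^2 in the expansion is 2, so p′′(0) = 2! * (2) = 4.

4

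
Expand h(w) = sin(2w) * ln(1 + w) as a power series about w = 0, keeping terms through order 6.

2*w^6/9 + w^5/6 - 2*w^4/3 - w^3 + 2*w^2

Expand each factor separately, then convolve coefficients.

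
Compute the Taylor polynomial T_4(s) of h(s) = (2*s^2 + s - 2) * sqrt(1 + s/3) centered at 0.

-127*s^4/5184 + 17*s^3/54 + 79*s^2/36 + 2*s/3 - 2

Distribute the polynomial across the series and collect like powers.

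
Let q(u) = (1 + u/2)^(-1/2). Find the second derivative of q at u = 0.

3/16

Compute the successive derivatives at the expansion point and divide by k!.
The coefficient of u^2 in the expansion is 3/32, so q′′(0) = 2! * (3/32) = 3/16.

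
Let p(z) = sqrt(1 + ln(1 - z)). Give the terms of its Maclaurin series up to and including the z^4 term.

Plug the Maclaurin series of the inner function into that of the outer and collect terms.
p(0) = 1
p′(0) = -1/2
p′′(0) = -3/4
p′′′(0) = -17/8
p^(4)(0) = -143/16
Then c_k = p^(k)(0)/k! gives each Taylor coefficient.

-143*z^4/384 - 17*z^3/48 - 3*z^2/8 - z/2 + 1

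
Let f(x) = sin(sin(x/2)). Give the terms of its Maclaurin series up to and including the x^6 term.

x^5/320 - x^3/24 + x/2

Compose series: expand the inner function first, then feed it into the outer expansion.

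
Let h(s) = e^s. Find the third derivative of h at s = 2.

The coefficient of (s - 2)^3 in the expansion is e^(2)/6, so h′′′(2) = 3! * (e^(2)/6) = e^(2).

e^(2)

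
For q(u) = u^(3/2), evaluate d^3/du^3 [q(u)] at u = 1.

Use the known series and substitute for the argument.
From the series, [(u - 1)^3] q = -1/16; multiply by 3! = 6 to get -3/8.

-3/8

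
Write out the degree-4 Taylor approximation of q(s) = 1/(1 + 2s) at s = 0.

Compute the successive derivatives at the expansion point and divide by k!.
[s^0] = 1;  [s^1] = -2;  [s^2] = 4;  [s^3] = -8;  [s^4] = 16.

16*s^4 - 8*s^3 + 4*s^2 - 2*s + 1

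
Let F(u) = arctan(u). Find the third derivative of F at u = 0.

-2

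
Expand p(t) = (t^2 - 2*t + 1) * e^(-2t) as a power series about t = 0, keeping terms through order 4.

16*t^4/3 - 22*t^3/3 + 7*t^2 - 4*t + 1

Distribute the polynomial across the series and collect like powers.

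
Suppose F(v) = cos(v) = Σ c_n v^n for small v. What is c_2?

F(0) = 1
F′(0) = 0
F′′(0) = -1

-1/2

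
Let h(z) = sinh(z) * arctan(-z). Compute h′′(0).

Multiply the two series term by term and collect like powers.
From the series, [z^2] h = -1; multiply by 2! = 2 to get -2.

-2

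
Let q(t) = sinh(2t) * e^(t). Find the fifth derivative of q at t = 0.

122

Multiply the two series term by term and collect like powers.
The coefficient of t^5 in the expansion is 61/60, so q^(5)(0) = 5! * (61/60) = 122.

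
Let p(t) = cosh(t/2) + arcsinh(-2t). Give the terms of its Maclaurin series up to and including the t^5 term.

Expand each term separately and add.
p(0) = 1
p′(0) = -2
p′′(0) = 1/4
p′′′(0) = 8
p^(4)(0) = 1/16
p^(5)(0) = -288
The Taylor polynomial is Σ p^(k)(0)/k! · t^k.

-12*t^5/5 + t^4/384 + 4*t^3/3 + t^2/8 - 2*t + 1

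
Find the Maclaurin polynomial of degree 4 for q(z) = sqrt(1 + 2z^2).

-z^4/2 + z^2 + 1

Compute the successive derivatives at the expansion point and divide by k!.
[z^0] = 1;  [z^1] = 0;  [z^2] = 1;  [z^3] = 0;  [z^4] = -1/2.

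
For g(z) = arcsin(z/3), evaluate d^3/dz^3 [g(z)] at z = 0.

Use the known series and substitute for the argument.
The coefficient of z^3 in the expansion is 1/162, so g′′′(0) = 3! * (1/162) = 1/27.

1/27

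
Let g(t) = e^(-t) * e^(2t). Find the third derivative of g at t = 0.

1

Write out both Maclaurin series and multiply, keeping only the needed powers.
The coefficient of t^3 in the expansion is 1/6, so g′′′(0) = 3! * (1/6) = 1.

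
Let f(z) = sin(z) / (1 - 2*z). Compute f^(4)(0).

184

Multiply the numerator's expansion by the denominator's geometric series.
The coefficient of z^4 in the expansion is 23/3, so f^(4)(0) = 4! * (23/3) = 184.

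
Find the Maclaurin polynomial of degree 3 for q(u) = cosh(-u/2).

u^2/8 + 1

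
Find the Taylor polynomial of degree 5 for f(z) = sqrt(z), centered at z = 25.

7*(z - 25)^5/500000000 - (z - 25)^4/2000000 + (z - 25)^3/50000 - (z - 25)^2/1000 + (z - 25)/10 + 5

f(25) = 5
f′(25) = 1/10
f′′(25) = -1/500
f′′′(25) = 3/25000
f^(4)(25) = -3/250000
f^(5)(25) = 21/12500000
Dividing each by k! gives the coefficients c_0, ..., c_5.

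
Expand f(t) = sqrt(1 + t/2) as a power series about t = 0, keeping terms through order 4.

-5*t^4/2048 + t^3/128 - t^2/32 + t/4 + 1

[t^0] = 1;  [t^1] = 1/4;  [t^2] = -1/32;  [t^3] = 1/128;  [t^4] = -5/2048.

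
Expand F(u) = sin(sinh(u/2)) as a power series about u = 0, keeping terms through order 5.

Compose series: expand the inner function first, then feed it into the outer expansion.
F(0) = 0
F′(0) = 1/2
F′′(0) = 0
F′′′(0) = 0
F^(4)(0) = 0
F^(5)(0) = -1/4
The Taylor polynomial is Σ F^(k)(0)/k! · u^k.

-u^5/480 + u/2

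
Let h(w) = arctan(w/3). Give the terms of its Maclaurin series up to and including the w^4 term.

-w^3/81 + w/3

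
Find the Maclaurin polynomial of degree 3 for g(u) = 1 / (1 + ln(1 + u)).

Write 1/(1+u) = 1 - u + u^2 - u^3 + ... and substitute the series for u.
[u^0] = 1;  [u^1] = -1;  [u^2] = 3/2;  [u^3] = -7/3.

-7*u^3/3 + 3*u^2/2 - u + 1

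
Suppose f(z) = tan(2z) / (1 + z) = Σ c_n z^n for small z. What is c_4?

-14/3

Take the Cauchy product of the two expansions.
f(0) = 0
f′(0) = 2
f′′(0) = -4
f′′′(0) = 28
f^(4)(0) = -112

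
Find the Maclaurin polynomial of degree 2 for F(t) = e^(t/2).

t^2/8 + t/2 + 1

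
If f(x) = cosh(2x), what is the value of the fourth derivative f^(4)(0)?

16

The coefficient of x^4 in the expansion is 2/3, so f^(4)(0) = 4! * (2/3) = 16.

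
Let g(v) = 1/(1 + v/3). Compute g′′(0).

Compute the successive derivatives at the expansion point and divide by k!.
From the series, [v^2] g = 1/9; multiply by 2! = 2 to get 2/9.

2/9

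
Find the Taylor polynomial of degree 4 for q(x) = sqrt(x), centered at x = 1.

q(1) = 1
q′(1) = 1/2
q′′(1) = -1/4
q′′′(1) = 3/8
q^(4)(1) = -15/16
The Taylor polynomial is Σ q^(k)(1)/k! · (x - 1)^k.

-5*(x - 1)^4/128 + (x - 1)^3/16 - (x - 1)^2/8 + (x - 1)/2 + 1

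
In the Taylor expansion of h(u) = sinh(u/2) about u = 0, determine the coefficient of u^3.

[u^0] = 0;  [u^1] = 1/2;  [u^2] = 0;  [u^3] = 1/48.

1/48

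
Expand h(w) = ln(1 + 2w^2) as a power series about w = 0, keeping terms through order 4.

[w^0] = 0;  [w^1] = 0;  [w^2] = 2;  [w^3] = 0;  [w^4] = -2.

-2*w^4 + 2*w^2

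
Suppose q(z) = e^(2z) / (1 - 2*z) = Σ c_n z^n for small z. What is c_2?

Use 1/(1 - r) = Σ r^k on the denominator, then take the Cauchy product.
q(0) = 1
q′(0) = 4
q′′(0) = 20
Then c_k = q^(k)(0)/k! gives each Taylor coefficient.

10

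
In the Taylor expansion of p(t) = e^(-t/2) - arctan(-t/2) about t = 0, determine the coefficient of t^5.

Add the two expansions coefficient-wise.
p(0) = 1
p′(0) = 0
p′′(0) = 1/4
p′′′(0) = -3/8
p^(4)(0) = 1/16
p^(5)(0) = 23/32

23/3840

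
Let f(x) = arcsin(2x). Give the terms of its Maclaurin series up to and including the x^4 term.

4*x^3/3 + 2*x

[x^0] = 0;  [x^1] = 2;  [x^2] = 0;  [x^3] = 4/3;  [x^4] = 0.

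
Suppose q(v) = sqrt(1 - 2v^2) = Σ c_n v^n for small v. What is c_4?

Differentiate repeatedly and evaluate at the center.
q(0) = 1
q′(0) = 0
q′′(0) = -2
q′′′(0) = 0
q^(4)(0) = -12

-1/2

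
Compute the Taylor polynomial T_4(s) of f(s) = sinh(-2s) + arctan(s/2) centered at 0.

Expand each term separately and add.
f(0) = 0
f′(0) = -3/2
f′′(0) = 0
f′′′(0) = -33/4
f^(4)(0) = 0

-11*s^3/8 - 3*s/2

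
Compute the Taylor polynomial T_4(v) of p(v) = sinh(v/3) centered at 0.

[v^0] = 0;  [v^1] = 1/3;  [v^2] = 0;  [v^3] = 1/162;  [v^4] = 0.

v^3/162 + v/3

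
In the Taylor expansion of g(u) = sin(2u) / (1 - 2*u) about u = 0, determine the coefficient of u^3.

20/3

Expand 1/(denominator) as a geometric series and multiply by the numerator's series.
g(0) = 0
g′(0) = 2
g′′(0) = 8
g′′′(0) = 40
So c_3 = g′′′(0)/3! = 20/3.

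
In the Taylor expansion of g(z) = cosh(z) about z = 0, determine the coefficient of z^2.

1/2

g(0) = 1
g′(0) = 0
g′′(0) = 1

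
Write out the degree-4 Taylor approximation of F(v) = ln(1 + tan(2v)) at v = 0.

-28*v^4/3 + 16*v^3/3 - 2*v^2 + 2*v

Substitute the inner expansion into the outer series and collect powers.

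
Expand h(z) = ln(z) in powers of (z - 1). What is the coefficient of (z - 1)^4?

-1/4

[(z - 1)^0] = 0;  [(z - 1)^1] = 1;  [(z - 1)^2] = -1/2;  [(z - 1)^3] = 1/3;  [(z - 1)^4] = -1/4.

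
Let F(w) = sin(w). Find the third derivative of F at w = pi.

1

The coefficient of (w - pi)^3 in the expansion is 1/6, so F′′′(pi) = 3! * (1/6) = 1.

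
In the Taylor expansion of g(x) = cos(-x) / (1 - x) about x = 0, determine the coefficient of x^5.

Multiply the two series term by term and collect like powers.
g(0) = 1
g′(0) = 1
g′′(0) = 1
g′′′(0) = 3
g^(4)(0) = 13
g^(5)(0) = 65

13/24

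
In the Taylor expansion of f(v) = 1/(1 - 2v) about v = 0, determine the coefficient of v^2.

f(0) = 1
f′(0) = 2
f′′(0) = 8

4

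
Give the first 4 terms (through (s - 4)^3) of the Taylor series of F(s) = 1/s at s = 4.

-(s - 4)^3/256 + (s - 4)^2/64 - (s - 4)/16 + 1/4

F(4) = 1/4
F′(4) = -1/16
F′′(4) = 1/32
F′′′(4) = -3/128
Dividing each by k! gives the coefficients c_0, ..., c_3.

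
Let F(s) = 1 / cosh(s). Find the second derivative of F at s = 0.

Divide the numerator series by the denominator series (power-series long division).
The coefficient of s^2 in the expansion is -1/2, so F′′(0) = 2! * (-1/2) = -1.

-1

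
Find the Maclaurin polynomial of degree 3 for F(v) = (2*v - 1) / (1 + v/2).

Multiply each power in the prefactor through the base expansion.
F(0) = -1
F′(0) = 5/2
F′′(0) = -5/2
F′′′(0) = 15/4

5*v^3/8 - 5*v^2/4 + 5*v/2 - 1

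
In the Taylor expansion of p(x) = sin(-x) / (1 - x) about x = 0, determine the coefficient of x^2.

Multiply the two series term by term and collect like powers.

-1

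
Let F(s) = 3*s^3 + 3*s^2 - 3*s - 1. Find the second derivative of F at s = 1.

Use the known series and substitute for the argument.
The coefficient of (s - 1)^2 in the expansion is 12, so F′′(1) = 2! * (12) = 24.

24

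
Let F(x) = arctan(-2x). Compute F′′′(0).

16

The coefficient of x^3 in the expansion is 8/3, so F′′′(0) = 3! * (8/3) = 16.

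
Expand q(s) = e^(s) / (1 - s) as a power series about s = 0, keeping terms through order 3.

8*s^3/3 + 5*s^2/2 + 2*s + 1

Multiply the numerator's expansion by the denominator's geometric series.
q(0) = 1
q′(0) = 2
q′′(0) = 5
q′′′(0) = 16
The Taylor polynomial is Σ q^(k)(0)/k! · s^k.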